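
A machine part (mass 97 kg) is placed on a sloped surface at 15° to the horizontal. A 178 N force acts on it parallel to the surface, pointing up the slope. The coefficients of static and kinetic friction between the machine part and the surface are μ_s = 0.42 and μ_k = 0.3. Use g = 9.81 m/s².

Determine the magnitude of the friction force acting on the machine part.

Perpendicular to the surface, N = m g cos θ = 97·9.81·cos 15° = 919.1 N.
Parallel to the incline, ΣF = 0 gives f = m g sin θ − P = 246.3 − 178 = 68.28 N (up-slope positive).
Maximum static friction available: μ_s N = 0.42 × 919.1 = 386 N.
Since |68.28| ≤ 386 N, the machine part remains in static equilibrium and friction takes exactly the required value.

f ≈ 68.3 N (up the incline)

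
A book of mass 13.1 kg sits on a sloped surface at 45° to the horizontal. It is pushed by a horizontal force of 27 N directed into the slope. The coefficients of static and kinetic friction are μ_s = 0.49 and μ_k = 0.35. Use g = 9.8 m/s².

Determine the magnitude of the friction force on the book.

The horizontal push has a component P sin θ into the surface, so N = m g cos θ + P sin θ = 90.78 + 19.09 = 109.9 N.
Along the incline, the net driving force (taking up-slope positive) is P cos θ − m g sin θ = 19.09 − 90.78 = -71.69 N, so equilibrium requires friction f = 71.69 N (up-slope).
Maximum static friction: μ_s N = 0.49 × 109.9 = 53.84 N.
The required 71.69 N exceeds the static limit, so the book slides down-slope and f = μ_k N = 0.35×109.9 = 38.5 N.

f ≈ 38.5 N (up the incline)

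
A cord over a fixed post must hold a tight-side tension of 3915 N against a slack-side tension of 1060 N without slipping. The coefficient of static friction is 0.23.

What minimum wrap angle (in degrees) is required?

β_min ≈ 325°

T₂/T₁ = e^{μβ} → β = ln(T₂/T₁)/μ.
β = ln(3915/1060)/0.23 = 1.307/0.23 = 5.681 rad.
In degrees: β = 5.681 × 180/π = 325°.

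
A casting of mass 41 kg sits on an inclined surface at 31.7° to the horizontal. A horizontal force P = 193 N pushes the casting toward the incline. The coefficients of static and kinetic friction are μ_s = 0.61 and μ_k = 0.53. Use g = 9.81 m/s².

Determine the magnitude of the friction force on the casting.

Resolve perpendicular to the incline: N = m g cos θ + P sin θ = 41×9.81×cos 31.7° + 193×sin 31.7° = 443.6 N.
Along the incline, the net driving force (taking up-slope positive) is P cos θ − m g sin θ = 164.2 − 211.3 = -47.14 N, so equilibrium requires friction f = 47.14 N (up-slope).
The limit of static friction is μ_s N = 270.6 N.
Since 47.14 N is within the 270.6 N limit, the casting stays put and friction is exactly 47.1 N.

f ≈ 47.1 N (up the incline)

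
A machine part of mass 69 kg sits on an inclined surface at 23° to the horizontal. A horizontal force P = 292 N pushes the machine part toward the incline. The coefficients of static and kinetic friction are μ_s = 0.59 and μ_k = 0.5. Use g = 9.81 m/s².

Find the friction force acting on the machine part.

Resolve perpendicular to the incline: N = m g cos θ + P sin θ = 69×9.81×cos 23° + 292×sin 23° = 737.2 N.
Parallel to the incline: P cos θ − m g sin θ = 268.8 − 264.5 = 4.305 N; the friction needed to balance this is 4.305 N acting down the slope.
Maximum static friction: μ_s N = 0.59 × 737.2 = 434.9 N.
Since 4.305 N is within the 434.9 N limit, the machine part stays put and friction is exactly 4.31 N.

f ≈ 4.31 N (down the incline)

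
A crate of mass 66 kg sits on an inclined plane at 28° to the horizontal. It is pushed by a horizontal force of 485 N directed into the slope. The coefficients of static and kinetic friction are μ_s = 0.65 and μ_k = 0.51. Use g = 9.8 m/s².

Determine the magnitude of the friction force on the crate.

Resolve perpendicular to the incline: N = m g cos θ + P sin θ = 66×9.8×cos 28° + 485×sin 28° = 798.8 N.
Parallel to the incline: P cos θ − m g sin θ = 428.2 − 303.7 = 124.6 N; the friction needed to balance this is 124.6 N acting down the slope.
Maximum static friction: μ_s N = 0.65 × 798.8 = 519.2 N.
|f_req| = 124.6 ≤ 519.2 N → the crate is in equilibrium; friction equals the required value.

f ≈ 125 N (down the incline)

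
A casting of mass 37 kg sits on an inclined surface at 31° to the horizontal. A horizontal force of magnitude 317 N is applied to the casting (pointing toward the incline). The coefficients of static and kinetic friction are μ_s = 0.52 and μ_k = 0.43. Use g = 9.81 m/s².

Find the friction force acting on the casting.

f ≈ 84.8 N (down the incline)

Normal direction: N = m g cos θ + P sin θ = 474.4 N.
Parallel to the incline: P cos θ − m g sin θ = 271.7 − 186.9 = 84.78 N; the friction needed to balance this is 84.78 N acting down the slope.
Maximum static friction: μ_s N = 0.52 × 474.4 = 246.7 N.
Since 84.78 N is within the 246.7 N limit, the casting stays put and friction is exactly 84.8 N.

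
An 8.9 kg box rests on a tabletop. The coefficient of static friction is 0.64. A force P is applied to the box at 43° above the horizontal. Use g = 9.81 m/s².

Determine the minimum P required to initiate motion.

P ≈ 47.8 N

N = m g − P sin α (the pull lifts the box).
At impending slip, P cos α = μ_s N = μ_s (m g − P sin α).
Solving: P (cos α + μ_s sin α) = μ_s m g → P = 0.64×87.3/(cos 43° + 0.64 sin 43°) = 55.9/1.168 = 47.8 N.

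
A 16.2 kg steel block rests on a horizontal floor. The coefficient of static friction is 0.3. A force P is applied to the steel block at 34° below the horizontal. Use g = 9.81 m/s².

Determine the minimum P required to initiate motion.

N = m g + P sin α (the push presses the steel block into the horizontal floor).
At impending slip, P cos α = μ_s N = μ_s (m g + P sin α).
Solving: P (cos α − μ_s sin α) = μ_s m g → P = 0.3×159/(cos 34° − 0.3 sin 34°) = 47.7/0.6613 = 72.1 N.

P ≈ 72.1 N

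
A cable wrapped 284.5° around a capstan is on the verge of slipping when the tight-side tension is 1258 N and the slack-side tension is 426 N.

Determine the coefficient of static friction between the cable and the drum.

μ ≈ 0.218

T₂/T₁ = e^{μβ} → μ = ln(T₂/T₁)/β.
β = 284.5° = 4.965 rad.
μ = ln(1258/426)/4.965 = ln(2.953)/4.965 = 0.218.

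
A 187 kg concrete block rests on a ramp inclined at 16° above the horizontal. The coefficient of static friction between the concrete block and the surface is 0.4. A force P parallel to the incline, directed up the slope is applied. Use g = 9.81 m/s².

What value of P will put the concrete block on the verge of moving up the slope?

P ≈ 1210 N

At impending motion up the slope, friction acts down-slope at its limit: f = μ_s N.
P is parallel to the surface, so N = m g cos θ = 1760 N.
Along the incline: P = m g sin θ + μ_s N = 506 + 0.4×1760 = 1210 N.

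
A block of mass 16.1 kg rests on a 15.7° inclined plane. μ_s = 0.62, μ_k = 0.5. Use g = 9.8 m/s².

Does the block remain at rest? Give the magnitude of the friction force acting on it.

f ≈ 42.7 N

N = m g cos θ = 152 N.
Down-slope weight component: m g sin θ = 42.7 N.
μ_s N = 94.2 N.
42.7 ≤ 94.2 N, so it stays put; friction = 42.7 N.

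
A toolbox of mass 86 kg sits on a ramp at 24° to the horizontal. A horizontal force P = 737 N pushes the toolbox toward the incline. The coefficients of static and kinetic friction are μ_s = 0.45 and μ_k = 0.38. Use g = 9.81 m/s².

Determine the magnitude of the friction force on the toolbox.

f ≈ 330 N (down the incline)

Resolve perpendicular to the incline: N = m g cos θ + P sin θ = 86×9.81×cos 24° + 737×sin 24° = 1070 N.
Along the incline, the net driving force (taking up-slope positive) is P cos θ − m g sin θ = 673.3 − 343.1 = 330.1 N, so equilibrium requires friction f = -330.1 N (down-slope).
Maximum static friction: μ_s N = 0.45 × 1070 = 481.7 N.
|f_req| = 330.1 ≤ 481.7 N → the toolbox is in equilibrium; friction equals the required value.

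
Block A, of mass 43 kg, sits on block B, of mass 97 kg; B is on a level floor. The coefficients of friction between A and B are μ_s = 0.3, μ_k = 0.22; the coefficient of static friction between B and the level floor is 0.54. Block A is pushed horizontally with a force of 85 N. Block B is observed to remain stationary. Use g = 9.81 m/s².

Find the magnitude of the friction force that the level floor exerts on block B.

Normal force at the A–B interface: N₁ = m_A g = 421.8 N.
So the A–B interface can sustain at most μ_s N₁ = 126.5 N of static friction.
P = 85 N is within that limit, so A and B move together (both at rest); the A–B friction is simply f₁ = P = 85 N.
By Newton's third law B feels 85 N forward from A. With B stationary, the floor's static friction on B balances it: f₂ = 85 N (well within μ_s(m_A+m_B)g = 741.6 N).

f ≈ 85 N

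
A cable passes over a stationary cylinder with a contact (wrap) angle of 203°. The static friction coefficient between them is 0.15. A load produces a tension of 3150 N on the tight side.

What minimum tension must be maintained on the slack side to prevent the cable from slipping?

Capstan equation at impending slip: T_tight/T_slack = e^{μβ}.
β = 203° = 3.543 rad; e^{μβ} = e^{0.15×3.543} = 1.701.
T_slack = T_tight / e^{μβ} = 3150 / 1.701 = 1850 N.

T_min ≈ 1850 N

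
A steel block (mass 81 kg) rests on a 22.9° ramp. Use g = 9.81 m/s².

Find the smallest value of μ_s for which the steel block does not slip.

μ_s,min ≈ 0.422

At the slip threshold m g sin θ = μ_s m g cos θ, so μ_s,min = tan θ.
μ_s,min = tan 22.9° = 0.422.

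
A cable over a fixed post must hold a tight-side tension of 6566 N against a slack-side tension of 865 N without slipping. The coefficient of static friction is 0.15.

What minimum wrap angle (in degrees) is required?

T₂/T₁ = e^{μβ} → β = ln(T₂/T₁)/μ.
β = ln(6566/865)/0.15 = 2.027/0.15 = 13.51 rad.
In degrees: β = 13.51 × 180/π = 774°.

β_min ≈ 774°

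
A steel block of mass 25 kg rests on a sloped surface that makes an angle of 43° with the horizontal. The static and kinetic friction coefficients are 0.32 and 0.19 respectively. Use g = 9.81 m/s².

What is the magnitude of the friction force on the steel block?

f ≈ 34.1 N (up the incline)

Perpendicular to the surface, N = m g cos θ = 25·9.81·cos 43° = 179.4 N.
Along the slope the weight component is m g sin θ = 167.3 N; friction must supply exactly this, acting up-slope.
Static friction can supply at most μ_s N = 57.4 N.
|167.3| exceeds 57.4 N, so the steel block slips down-slope; friction is kinetic, f = μ_k N = 0.19×179.4 = 34.1 N.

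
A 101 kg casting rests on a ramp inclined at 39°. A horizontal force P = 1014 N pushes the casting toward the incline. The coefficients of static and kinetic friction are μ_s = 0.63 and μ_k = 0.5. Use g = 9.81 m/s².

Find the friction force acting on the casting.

The horizontal push has a component P sin θ into the surface, so N = m g cos θ + P sin θ = 770 + 638.1 = 1408 N.
Along the incline, the net driving force (taking up-slope positive) is P cos θ − m g sin θ = 788 − 623.5 = 164.5 N, so equilibrium requires friction f = -164.5 N (down-slope).
The limit of static friction is μ_s N = 887.1 N.
Since 164.5 N is within the 887.1 N limit, the casting stays put and friction is exactly 164 N.

f ≈ 164 N (down the incline)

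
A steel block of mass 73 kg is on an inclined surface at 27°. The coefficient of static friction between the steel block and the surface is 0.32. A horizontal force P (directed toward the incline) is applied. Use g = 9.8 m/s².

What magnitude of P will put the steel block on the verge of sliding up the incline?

At impending motion up the slope, friction acts down-slope at its limit: f = μ_s N.
Perpendicular to the incline: N = m g cos θ + P sin θ.
Along the incline: P cos θ = m g sin θ + μ_s N = m g sin θ + μ_s (m g cos θ + P sin θ).
Solving, P (cos θ − μ_s sin θ) = m g (sin θ + μ_s cos θ), so P = 73×9.8×(sin 27° + 0.32 cos 27°)/(cos 27° − 0.32 sin 27°) = 715×0.7391/0.7457 = 709 N.

P ≈ 709 N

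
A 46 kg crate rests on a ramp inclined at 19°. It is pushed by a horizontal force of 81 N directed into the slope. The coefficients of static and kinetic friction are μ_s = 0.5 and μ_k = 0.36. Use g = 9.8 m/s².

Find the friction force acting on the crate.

Resolve perpendicular to the incline: N = m g cos θ + P sin θ = 46×9.8×cos 19° + 81×sin 19° = 452.6 N.
Along the incline, the net driving force (taking up-slope positive) is P cos θ − m g sin θ = 76.59 − 146.8 = -70.18 N, so equilibrium requires friction f = 70.18 N (up-slope).
Maximum static friction: μ_s N = 0.5 × 452.6 = 226.3 N.
Since 70.18 N is within the 226.3 N limit, the crate stays put and friction is exactly 70.2 N.

f ≈ 70.2 N (up the incline)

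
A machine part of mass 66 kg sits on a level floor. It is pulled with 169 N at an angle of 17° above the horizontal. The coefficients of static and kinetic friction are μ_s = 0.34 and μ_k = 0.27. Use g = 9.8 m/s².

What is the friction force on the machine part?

f ≈ 162 N

The vertical component of P reduces the normal force: N = m g − P sin α = 646.8 − 49.41 = 597.4 N.
Horizontally, friction must balance P cos α = 161.6 N.
μ_s N = 0.34 × 597.4 = 203.1 N.
Since 161.6 N does not exceed the limit, the machine part stays at rest and f = 162 N.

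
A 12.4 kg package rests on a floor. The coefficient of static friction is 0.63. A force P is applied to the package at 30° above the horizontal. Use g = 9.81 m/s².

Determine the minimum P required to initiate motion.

N = m g − P sin α (the pull lifts the package).
At impending slip, P cos α = μ_s N = μ_s (m g − P sin α).
Solving: P (cos α + μ_s sin α) = μ_s m g → P = 0.63×122/(cos 30° + 0.63 sin 30°) = 76.6/1.181 = 64.9 N.

P ≈ 64.9 N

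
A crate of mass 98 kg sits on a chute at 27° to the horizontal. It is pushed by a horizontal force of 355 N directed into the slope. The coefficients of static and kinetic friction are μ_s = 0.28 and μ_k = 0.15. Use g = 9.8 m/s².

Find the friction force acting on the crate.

Resolve perpendicular to the incline: N = m g cos θ + P sin θ = 98×9.8×cos 27° + 355×sin 27° = 1017 N.
Parallel to the incline: P cos θ − m g sin θ = 316.3 − 436 = -119.7 N; the friction needed to balance this is 119.7 N acting up the slope.
Maximum static friction: μ_s N = 0.28 × 1017 = 284.7 N.
Since 119.7 N is within the 284.7 N limit, the crate stays put and friction is exactly 120 N.

f ≈ 120 N (up the incline)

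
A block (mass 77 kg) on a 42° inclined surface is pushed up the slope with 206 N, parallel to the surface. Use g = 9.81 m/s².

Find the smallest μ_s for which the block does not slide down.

μ_s,min ≈ 0.533

N = m g cos θ = 561.3 N.
Friction must make up the shortfall along the incline: f = m g sin θ − P = 505.4 − 206 = 299.4 N.
At the threshold f = μ_s N, so μ_s,min = 299.4/561.3 = 0.533.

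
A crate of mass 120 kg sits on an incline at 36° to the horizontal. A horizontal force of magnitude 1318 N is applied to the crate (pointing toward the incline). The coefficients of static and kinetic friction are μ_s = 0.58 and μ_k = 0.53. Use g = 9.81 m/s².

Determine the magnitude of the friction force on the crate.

f ≈ 374 N (down the incline)

Resolve perpendicular to the incline: N = m g cos θ + P sin θ = 120×9.81×cos 36° + 1318×sin 36° = 1727 N.
Along the incline, the net driving force (taking up-slope positive) is P cos θ − m g sin θ = 1066 − 691.9 = 374.3 N, so equilibrium requires friction f = -374.3 N (down-slope).
Maximum static friction: μ_s N = 0.58 × 1727 = 1002 N.
Since 374.3 N is within the 1002 N limit, the crate stays put and friction is exactly 374 N.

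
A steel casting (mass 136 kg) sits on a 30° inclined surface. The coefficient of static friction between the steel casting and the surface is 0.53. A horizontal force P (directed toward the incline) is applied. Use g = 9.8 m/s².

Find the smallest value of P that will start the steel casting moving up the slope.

At impending motion up the slope, friction acts down-slope at its limit: f = μ_s N.
Perpendicular to the incline: N = m g cos θ + P sin θ.
Along the incline: P cos θ = m g sin θ + μ_s N = m g sin θ + μ_s (m g cos θ + P sin θ).
Solving, P (cos θ − μ_s sin θ) = m g (sin θ + μ_s cos θ), so P = 136×9.8×(sin 30° + 0.53 cos 30°)/(cos 30° − 0.53 sin 30°) = 1330×0.959/0.601 = 2130 N.

P ≈ 2130 N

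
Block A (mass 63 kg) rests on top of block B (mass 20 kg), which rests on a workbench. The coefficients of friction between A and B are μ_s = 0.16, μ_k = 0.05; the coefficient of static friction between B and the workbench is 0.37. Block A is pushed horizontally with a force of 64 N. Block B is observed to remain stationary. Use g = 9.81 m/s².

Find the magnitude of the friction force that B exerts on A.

The normal force B exerts on A is simply A's weight, N₁ = 618 N.
So the A–B interface can sustain at most μ_s N₁ = 98.88 N of static friction.
P = 64 N is within that limit, so A and B move together (both at rest); the A–B friction is simply f₁ = P = 64 N.
By Newton's third law B feels 64 N forward from A. With B stationary, the floor's static friction on B balances it: f₂ = 64 N (well within μ_s(m_A+m_B)g = 301.3 N).

f ≈ 64 N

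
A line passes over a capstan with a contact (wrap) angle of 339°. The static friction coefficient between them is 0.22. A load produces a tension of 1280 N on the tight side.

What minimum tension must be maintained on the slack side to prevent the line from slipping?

Capstan equation at impending slip: T_tight/T_slack = e^{μβ}.
β = 339° = 5.917 rad; e^{μβ} = e^{0.22×5.917} = 3.675.
T_slack = T_tight / e^{μβ} = 1280 / 3.675 = 348 N.

T_min ≈ 348 N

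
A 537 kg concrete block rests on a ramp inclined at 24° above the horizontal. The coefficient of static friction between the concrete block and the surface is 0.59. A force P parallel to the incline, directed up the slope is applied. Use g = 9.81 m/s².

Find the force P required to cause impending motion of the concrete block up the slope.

P ≈ 4980 N

At impending motion up the slope, friction acts down-slope at its limit: f = μ_s N.
P is parallel to the surface, so N = m g cos θ = 4810 N.
Along the incline: P = m g sin θ + μ_s N = 2140 + 0.59×4810 = 4980 N.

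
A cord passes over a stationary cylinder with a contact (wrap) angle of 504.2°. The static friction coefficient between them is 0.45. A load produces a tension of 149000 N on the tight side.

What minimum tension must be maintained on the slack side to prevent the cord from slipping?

Capstan equation at impending slip: T_tight/T_slack = e^{μβ}.
β = 504.2° = 8.8 rad; e^{μβ} = e^{0.45×8.8} = 52.46.
T_slack = T_tight / e^{μβ} = 149000 / 52.46 = 2840 N.

T_min ≈ 2840 N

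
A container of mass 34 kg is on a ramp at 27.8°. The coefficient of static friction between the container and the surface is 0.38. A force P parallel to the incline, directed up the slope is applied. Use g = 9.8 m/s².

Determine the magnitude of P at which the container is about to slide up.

P ≈ 267 N

At impending motion up the slope, friction acts down-slope at its limit: f = μ_s N.
P is parallel to the surface, so N = m g cos θ = 295 N.
Along the incline: P = m g sin θ + μ_s N = 155 + 0.38×295 = 267 N.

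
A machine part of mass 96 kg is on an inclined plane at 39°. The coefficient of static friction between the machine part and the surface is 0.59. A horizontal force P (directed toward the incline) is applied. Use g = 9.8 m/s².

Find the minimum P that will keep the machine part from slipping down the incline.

P_min ≈ 140 N

The machine part tends to slide down (tan θ > μ_s), so at the point of impending slip friction acts up-slope at its limit: f = μ_s N.
Perpendicular to the incline: N = m g cos θ + P sin θ.
Along the incline: P cos θ + μ_s N = m g sin θ, i.e. P cos θ + μ_s (m g cos θ + P sin θ) = m g sin θ.
Solving, P (cos θ + μ_s sin θ) = m g (sin θ − μ_s cos θ), so P = 941×0.1708/1.148 = 140 N.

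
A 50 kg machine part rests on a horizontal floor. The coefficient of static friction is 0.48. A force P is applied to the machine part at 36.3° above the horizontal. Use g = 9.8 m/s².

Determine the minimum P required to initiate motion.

P ≈ 216 N

N = m g − P sin α (the pull lifts the machine part).
At impending slip, P cos α = μ_s N = μ_s (m g − P sin α).
Solving: P (cos α + μ_s sin α) = μ_s m g → P = 0.48×490/(cos 36.3° + 0.48 sin 36.3°) = 235/1.09 = 216 N.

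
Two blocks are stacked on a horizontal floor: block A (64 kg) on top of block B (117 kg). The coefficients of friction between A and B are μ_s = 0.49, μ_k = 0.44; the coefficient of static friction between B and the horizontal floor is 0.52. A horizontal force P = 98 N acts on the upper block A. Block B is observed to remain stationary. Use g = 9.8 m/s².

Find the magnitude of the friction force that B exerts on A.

Between the blocks, N₁ = m_A g = 627.2 N.
So the A–B interface can sustain at most μ_s N₁ = 307.3 N of static friction.
Since P = 98 N ≤ 307.3 N, A does not slip on B; friction on A equals P = 98 N.
B experiences an equal 98 N forward from A (third law). B is in equilibrium, so the floor supplies f₂ = 98 N of static friction (limit μ_s(m_A+m_B)g = 922.4 N, not exceeded).

f ≈ 98 N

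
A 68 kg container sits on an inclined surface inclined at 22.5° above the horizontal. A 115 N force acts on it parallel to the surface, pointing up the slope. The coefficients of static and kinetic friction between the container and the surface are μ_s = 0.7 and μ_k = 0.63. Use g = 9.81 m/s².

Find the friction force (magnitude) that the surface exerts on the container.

f ≈ 140 N (up the incline)

The normal reaction is N = m g cos θ = 616.3 N.
For equilibrium along the incline the friction force must supply f = m g sin θ − P = 255.3 − 115 = 140.3 N (positive meaning up-slope).
Maximum static friction available: μ_s N = 0.7 × 616.3 = 431.4 N.
Since |140.3| ≤ 431.4 N, no slip — friction simply equals what equilibrium demands.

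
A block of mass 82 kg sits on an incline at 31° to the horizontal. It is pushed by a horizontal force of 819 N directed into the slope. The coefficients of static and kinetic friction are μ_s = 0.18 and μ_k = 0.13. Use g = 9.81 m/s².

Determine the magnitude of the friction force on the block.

The horizontal push has a component P sin θ into the surface, so N = m g cos θ + P sin θ = 689.5 + 421.8 = 1111 N.
Parallel to the incline: P cos θ − m g sin θ = 702 − 414.3 = 287.7 N; the friction needed to balance this is 287.7 N acting down the slope.
The limit of static friction is μ_s N = 200 N.
The required 287.7 N exceeds the static limit, so the block slides up-slope and f = μ_k N = 0.13×1111 = 144 N.

f ≈ 144 N (down the incline)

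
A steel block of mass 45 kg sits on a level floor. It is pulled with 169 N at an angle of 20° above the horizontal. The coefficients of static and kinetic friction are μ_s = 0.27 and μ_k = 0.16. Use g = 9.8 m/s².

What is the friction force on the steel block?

f ≈ 61.3 N

Vertical equilibrium gives N = m g − P sin α = 383.2 N.
For equilibrium, f = P cos α = 169×cos 20° = 158.8 N.
μ_s N = 0.27 × 383.2 = 103.5 N.
The required friction exceeds μ_s N, so the steel block moves and f = μ_k N = 61.3 N.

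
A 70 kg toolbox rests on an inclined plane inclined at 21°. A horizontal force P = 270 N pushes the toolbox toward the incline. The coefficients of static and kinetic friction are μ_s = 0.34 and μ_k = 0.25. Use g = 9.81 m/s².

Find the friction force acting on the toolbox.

Resolve perpendicular to the incline: N = m g cos θ + P sin θ = 70×9.81×cos 21° + 270×sin 21° = 737.8 N.
Along the incline, the net driving force (taking up-slope positive) is P cos θ − m g sin θ = 252.1 − 246.1 = 5.975 N, so equilibrium requires friction f = -5.975 N (down-slope).
Maximum static friction: μ_s N = 0.34 × 737.8 = 250.9 N.
Since 5.975 N is within the 250.9 N limit, the toolbox stays put and friction is exactly 5.98 N.

f ≈ 5.98 N (down the incline)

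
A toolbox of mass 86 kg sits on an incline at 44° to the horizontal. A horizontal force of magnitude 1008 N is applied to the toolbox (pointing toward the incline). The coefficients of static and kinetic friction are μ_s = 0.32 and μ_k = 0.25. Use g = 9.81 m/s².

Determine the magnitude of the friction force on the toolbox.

Resolve perpendicular to the incline: N = m g cos θ + P sin θ = 86×9.81×cos 44° + 1008×sin 44° = 1307 N.
Along the incline, the net driving force (taking up-slope positive) is P cos θ − m g sin θ = 725.1 − 586.1 = 139 N, so equilibrium requires friction f = -139 N (down-slope).
Maximum static friction: μ_s N = 0.32 × 1307 = 418.3 N.
|f_req| = 139 ≤ 418.3 N → the toolbox is in equilibrium; friction equals the required value.

f ≈ 139 N (down the incline)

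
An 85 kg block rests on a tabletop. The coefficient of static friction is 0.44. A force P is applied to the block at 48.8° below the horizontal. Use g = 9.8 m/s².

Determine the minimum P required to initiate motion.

P ≈ 1120 N

N = m g + P sin α (the push presses the block into the tabletop).
At impending slip, P cos α = μ_s N = μ_s (m g + P sin α).
Solving: P (cos α − μ_s sin α) = μ_s m g → P = 0.44×833/(cos 48.8° − 0.44 sin 48.8°) = 367/0.3276 = 1120 N.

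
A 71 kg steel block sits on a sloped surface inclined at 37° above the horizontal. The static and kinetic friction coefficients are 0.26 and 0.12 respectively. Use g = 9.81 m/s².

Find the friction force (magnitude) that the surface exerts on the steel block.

f ≈ 66.8 N (up the incline)

Normal force: N = m g cos θ = 71 × 9.81 × cos 37° = 556.3 N.
For equilibrium along the incline, friction must balance the weight component: f = m g sin θ = 419.2 N up the slope.
The static-friction ceiling is μ_s N = 0.26 × 556.3 = 144.6 N.
Since |419.2| > 144.6 N, static friction cannot hold it; the steel block slides down the incline and kinetic friction applies: f = μ_k N = 0.12 × 556.3 = 66.8 N.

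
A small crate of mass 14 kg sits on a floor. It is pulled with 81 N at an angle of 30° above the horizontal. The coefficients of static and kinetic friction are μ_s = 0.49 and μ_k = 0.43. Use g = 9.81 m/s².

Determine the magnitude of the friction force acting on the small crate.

f ≈ 41.6 N

Vertical equilibrium gives N = m g − P sin α = 96.84 N.
The horizontal driving force is P cos α = 70.15 N, so equilibrium needs friction f = 70.15 N.
μ_s N = 0.49 × 96.84 = 47.45 N.
The required friction exceeds μ_s N, so the small crate moves and f = μ_k N = 41.6 N.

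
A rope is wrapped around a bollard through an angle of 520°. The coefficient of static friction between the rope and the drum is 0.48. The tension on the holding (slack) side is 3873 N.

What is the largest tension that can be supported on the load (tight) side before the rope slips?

At impending slip the capstan equation gives T₂/T₁ = e^{μβ} with β in radians.
β = 520° × π/180 = 9.076 rad.
e^{μβ} = e^{0.48×9.076} = 77.97.
T₂ = T₁ · e^{μβ} = 3873 × 77.97 = 302000 N.

T_max ≈ 302000 N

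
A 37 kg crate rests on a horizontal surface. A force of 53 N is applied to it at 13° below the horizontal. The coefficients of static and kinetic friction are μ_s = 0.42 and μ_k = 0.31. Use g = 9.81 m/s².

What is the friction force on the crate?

f ≈ 51.6 N

Vertical equilibrium gives N = m g + P sin α = 374.9 N.
The horizontal driving force is P cos α = 51.64 N, so equilibrium needs friction f = 51.64 N.
The static-friction limit is μ_s N = 157.5 N.
Since 51.64 N does not exceed the limit, the crate stays at rest and f = 51.6 N.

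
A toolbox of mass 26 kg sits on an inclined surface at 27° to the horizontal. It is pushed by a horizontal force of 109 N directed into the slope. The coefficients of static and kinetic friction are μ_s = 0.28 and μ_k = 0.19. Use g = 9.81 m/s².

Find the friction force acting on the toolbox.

Normal direction: N = m g cos θ + P sin θ = 276.7 N.
Parallel to the incline: P cos θ − m g sin θ = 97.12 − 115.8 = -18.68 N; the friction needed to balance this is 18.68 N acting up the slope.
Maximum static friction: μ_s N = 0.28 × 276.7 = 77.49 N.
|f_req| = 18.68 ≤ 77.49 N → the toolbox is in equilibrium; friction equals the required value.

f ≈ 18.7 N (up the incline)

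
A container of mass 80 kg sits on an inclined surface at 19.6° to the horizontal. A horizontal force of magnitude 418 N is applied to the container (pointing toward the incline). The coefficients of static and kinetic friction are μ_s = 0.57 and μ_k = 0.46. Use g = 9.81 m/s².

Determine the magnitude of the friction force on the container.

The horizontal push has a component P sin θ into the surface, so N = m g cos θ + P sin θ = 739.3 + 140.2 = 879.5 N.
Along the incline, the net driving force (taking up-slope positive) is P cos θ − m g sin θ = 393.8 − 263.3 = 130.5 N, so equilibrium requires friction f = -130.5 N (down-slope).
The limit of static friction is μ_s N = 501.3 N.
|f_req| = 130.5 ≤ 501.3 N → the container is in equilibrium; friction equals the required value.

f ≈ 131 N (down the incline)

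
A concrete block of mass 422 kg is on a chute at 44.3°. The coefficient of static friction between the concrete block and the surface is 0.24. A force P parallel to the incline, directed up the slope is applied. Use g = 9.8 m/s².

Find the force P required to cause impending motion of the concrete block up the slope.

P ≈ 3600 N

At impending motion up the slope, friction acts down-slope at its limit: f = μ_s N.
P is parallel to the surface, so N = m g cos θ = 2960 N.
Along the incline: P = m g sin θ + μ_s N = 2890 + 0.24×2960 = 3600 N.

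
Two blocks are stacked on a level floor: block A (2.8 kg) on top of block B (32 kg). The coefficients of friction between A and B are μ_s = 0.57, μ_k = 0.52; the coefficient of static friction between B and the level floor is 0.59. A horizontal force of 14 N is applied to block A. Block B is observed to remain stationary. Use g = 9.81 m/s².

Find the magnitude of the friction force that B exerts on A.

Between the blocks, N₁ = m_A g = 27.47 N.
Maximum static friction on A from B: μ_s N₁ = 0.57×27.47 = 15.66 N.
Since P = 14 N ≤ 15.66 N, A does not slip on B; friction on A equals P = 14 N.
B experiences an equal 14 N forward from A (third law). B is in equilibrium, so the floor supplies f₂ = 14 N of static friction (limit μ_s(m_A+m_B)g = 201.4 N, not exceeded).

f ≈ 14 N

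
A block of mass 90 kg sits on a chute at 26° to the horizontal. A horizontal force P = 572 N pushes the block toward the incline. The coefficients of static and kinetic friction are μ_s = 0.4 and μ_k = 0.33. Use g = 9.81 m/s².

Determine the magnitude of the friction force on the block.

The horizontal push has a component P sin θ into the surface, so N = m g cos θ + P sin θ = 793.5 + 250.7 = 1044 N.
Along the incline, the net driving force (taking up-slope positive) is P cos θ − m g sin θ = 514.1 − 387 = 127.1 N, so equilibrium requires friction f = -127.1 N (down-slope).
Maximum static friction: μ_s N = 0.4 × 1044 = 417.7 N.
|f_req| = 127.1 ≤ 417.7 N → the block is in equilibrium; friction equals the required value.

f ≈ 127 N (down the incline)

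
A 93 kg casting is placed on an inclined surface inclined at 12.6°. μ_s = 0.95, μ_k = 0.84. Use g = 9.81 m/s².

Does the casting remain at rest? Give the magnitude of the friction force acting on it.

N = m g cos θ = 890 N.
Down-slope weight component: m g sin θ = 199 N.
μ_s N = 846 N.
199 ≤ 846 N, so it stays put; friction = 199 N.

f ≈ 199 N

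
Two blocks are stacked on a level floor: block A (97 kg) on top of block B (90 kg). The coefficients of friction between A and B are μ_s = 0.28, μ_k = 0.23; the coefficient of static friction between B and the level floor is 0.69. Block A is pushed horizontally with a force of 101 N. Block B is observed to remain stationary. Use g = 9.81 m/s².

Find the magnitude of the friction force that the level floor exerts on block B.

Between the blocks, N₁ = m_A g = 951.6 N.
Maximum static friction on A from B: μ_s N₁ = 0.28×951.6 = 266.4 N.
Since P = 101 N ≤ 266.4 N, A does not slip on B; friction on A equals P = 101 N.
B experiences an equal 101 N forward from A (third law). B is in equilibrium, so the floor supplies f₂ = 101 N of static friction (limit μ_s(m_A+m_B)g = 1266 N, not exceeded).

f ≈ 101 N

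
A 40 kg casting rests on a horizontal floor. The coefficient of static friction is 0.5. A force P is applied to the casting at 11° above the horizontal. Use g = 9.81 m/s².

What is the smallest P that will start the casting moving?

P ≈ 182 N

N = m g − P sin α (the pull lifts the casting).
At impending slip, P cos α = μ_s N = μ_s (m g − P sin α).
Solving: P (cos α + μ_s sin α) = μ_s m g → P = 0.5×392/(cos 11° + 0.5 sin 11°) = 196/1.077 = 182 N.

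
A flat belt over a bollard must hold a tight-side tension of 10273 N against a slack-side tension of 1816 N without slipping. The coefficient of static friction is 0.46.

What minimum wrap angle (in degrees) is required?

β_min ≈ 216°

T₂/T₁ = e^{μβ} → β = ln(T₂/T₁)/μ.
β = ln(10273/1816)/0.46 = 1.733/0.46 = 3.767 rad.
In degrees: β = 3.767 × 180/π = 216°.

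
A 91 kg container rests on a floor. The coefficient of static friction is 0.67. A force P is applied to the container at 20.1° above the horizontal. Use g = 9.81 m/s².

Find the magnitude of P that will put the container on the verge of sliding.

P ≈ 511 N

N = m g − P sin α (the pull lifts the container).
At impending slip, P cos α = μ_s N = μ_s (m g − P sin α).
Solving: P (cos α + μ_s sin α) = μ_s m g → P = 0.67×893/(cos 20.1° + 0.67 sin 20.1°) = 598/1.169 = 511 N.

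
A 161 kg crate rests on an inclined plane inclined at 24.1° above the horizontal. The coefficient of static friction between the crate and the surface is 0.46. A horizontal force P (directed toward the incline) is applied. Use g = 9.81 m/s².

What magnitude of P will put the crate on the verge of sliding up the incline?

P ≈ 1800 N

At impending motion up the slope, friction acts down-slope at its limit: f = μ_s N.
Perpendicular to the incline: N = m g cos θ + P sin θ.
Along the incline: P cos θ = m g sin θ + μ_s N = m g sin θ + μ_s (m g cos θ + P sin θ).
Solving, P (cos θ − μ_s sin θ) = m g (sin θ + μ_s cos θ), so P = 161×9.81×(sin 24.1° + 0.46 cos 24.1°)/(cos 24.1° − 0.46 sin 24.1°) = 1580×0.8282/0.725 = 1800 N.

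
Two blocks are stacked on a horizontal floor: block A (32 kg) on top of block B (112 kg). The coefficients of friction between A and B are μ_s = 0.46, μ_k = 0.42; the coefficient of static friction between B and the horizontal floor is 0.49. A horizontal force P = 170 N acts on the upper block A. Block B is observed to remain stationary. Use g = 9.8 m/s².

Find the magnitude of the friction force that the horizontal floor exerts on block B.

Between the blocks, N₁ = m_A g = 313.6 N.
Maximum static friction on A from B: μ_s N₁ = 0.46×313.6 = 144.3 N.
Since P = 170 N > 144.3 N, A slides on B; the A–B friction is kinetic: f₁ = μ_k N₁ = 0.42×313.6 = 132 N.
B experiences an equal 132 N forward from A (third law). B is in equilibrium, so the floor supplies f₂ = 132 N of static friction (limit μ_s(m_A+m_B)g = 691.5 N, not exceeded).

f ≈ 132 N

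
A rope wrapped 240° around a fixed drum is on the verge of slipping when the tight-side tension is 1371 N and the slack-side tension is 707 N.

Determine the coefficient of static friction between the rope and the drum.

T₂/T₁ = e^{μβ} → μ = ln(T₂/T₁)/β.
β = 240° = 4.189 rad.
μ = ln(1371/707)/4.189 = ln(1.939)/4.189 = 0.158.

μ ≈ 0.158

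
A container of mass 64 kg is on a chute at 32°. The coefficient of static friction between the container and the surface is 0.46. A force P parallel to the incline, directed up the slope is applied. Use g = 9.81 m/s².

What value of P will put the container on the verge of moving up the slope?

At impending motion up the slope, friction acts down-slope at its limit: f = μ_s N.
P is parallel to the surface, so N = m g cos θ = 532 N.
Along the incline: P = m g sin θ + μ_s N = 333 + 0.46×532 = 578 N.

P ≈ 578 N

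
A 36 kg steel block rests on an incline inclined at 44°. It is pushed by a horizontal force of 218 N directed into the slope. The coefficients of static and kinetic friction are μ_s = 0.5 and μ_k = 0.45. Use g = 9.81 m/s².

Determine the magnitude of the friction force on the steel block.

Resolve perpendicular to the incline: N = m g cos θ + P sin θ = 36×9.81×cos 44° + 218×sin 44° = 405.5 N.
Parallel to the incline: P cos θ − m g sin θ = 156.8 − 245.3 = -88.51 N; the friction needed to balance this is 88.51 N acting up the slope.
Maximum static friction: μ_s N = 0.5 × 405.5 = 202.7 N.
|f_req| = 88.51 ≤ 202.7 N → the steel block is in equilibrium; friction equals the required value.

f ≈ 88.5 N (up the incline)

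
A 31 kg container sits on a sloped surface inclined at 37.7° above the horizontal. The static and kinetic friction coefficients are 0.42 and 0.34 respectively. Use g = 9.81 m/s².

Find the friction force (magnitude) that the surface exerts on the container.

f ≈ 81.8 N (up the incline)

Normal force: N = m g cos θ = 31 × 9.81 × cos 37.7° = 240.6 N.
For equilibrium along the incline, friction must balance the weight component: f = m g sin θ = 186 N up the slope.
The static-friction ceiling is μ_s N = 0.42 × 240.6 = 101.1 N.
Since |186| > 101.1 N, static friction cannot hold it; the container slides down the incline and kinetic friction applies: f = μ_k N = 0.34 × 240.6 = 81.8 N.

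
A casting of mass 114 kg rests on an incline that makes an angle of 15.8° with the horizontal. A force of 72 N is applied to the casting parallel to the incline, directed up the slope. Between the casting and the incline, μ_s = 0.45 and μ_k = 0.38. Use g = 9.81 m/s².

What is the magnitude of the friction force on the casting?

Normal force: N = m g cos θ = 114 × 9.81 × cos 15.8° = 1076 N.
The friction needed for equilibrium is m g sin θ − P = 304.5 − 72 = 232.5 N, measured positive up-slope.
Static friction can supply at most μ_s N = 484.2 N.
Since |232.5| ≤ 484.2 N, static friction is sufficient; f equals the required value, not μ_s N.

f ≈ 233 N (up the incline)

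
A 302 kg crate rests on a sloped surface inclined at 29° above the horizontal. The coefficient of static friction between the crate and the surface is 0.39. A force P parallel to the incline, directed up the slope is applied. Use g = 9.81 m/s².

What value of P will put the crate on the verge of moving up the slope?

P ≈ 2450 N

At impending motion up the slope, friction acts down-slope at its limit: f = μ_s N.
P is parallel to the surface, so N = m g cos θ = 2590 N.
Along the incline: P = m g sin θ + μ_s N = 1440 + 0.39×2590 = 2450 N.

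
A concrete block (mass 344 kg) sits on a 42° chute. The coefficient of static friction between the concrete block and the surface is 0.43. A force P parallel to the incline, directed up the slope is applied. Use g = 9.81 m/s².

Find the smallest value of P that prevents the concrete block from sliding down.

The concrete block tends to slide down (tan θ > μ_s), so at the point of impending slip friction acts up-slope at its limit: f = μ_s N.
P is parallel to the surface, so N = m g cos θ = 2510 N.
Along the incline: P + μ_s N = m g sin θ, so P = 2260 − 0.43×2510 = 1180 N.

P_min ≈ 1180 N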